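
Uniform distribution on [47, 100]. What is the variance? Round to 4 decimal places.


Var = (b-a)^2 / 12
(b-a)^2 = (100 - 47)^2 = 2809
Var = 2809/12 ≈ 234.083333

234.0833


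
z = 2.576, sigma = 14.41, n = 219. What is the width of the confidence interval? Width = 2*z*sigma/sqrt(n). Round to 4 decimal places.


width = 2*z*sigma/sqrt(n)
2*z*sigma = 2 * 2.576 * 14.41 = 74.24032
sqrt(219) ≈ 14.798649
width = 74.24032 / 14.798649 ≈ 5.016696

5.0167


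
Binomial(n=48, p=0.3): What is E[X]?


E[X] = n*p = 48 * 0.3 = 14.4

14.4


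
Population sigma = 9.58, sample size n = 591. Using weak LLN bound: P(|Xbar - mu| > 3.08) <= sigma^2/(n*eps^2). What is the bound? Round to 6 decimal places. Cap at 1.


bound = min(1, sigma^2/(n*eps^2))
sigma^2 = 9.58^2 = 91.7764
n*eps^2 = 591 * 3.08^2 = 591 * 9.4864 = 5606.4624
sigma^2/(n*eps^2) = 91.7764 / 5606.4624 ≈ 0.01636975

0.016370


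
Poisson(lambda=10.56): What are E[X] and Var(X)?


E[X] = Var(X) = lambda = 10.56

10.56, 10.56


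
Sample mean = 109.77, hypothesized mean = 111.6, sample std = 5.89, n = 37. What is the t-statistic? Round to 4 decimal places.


t = (xbar - mu0) / (s/sqrt(n))
xbar - mu0 = 109.77 - 111.6 = -1.83
sqrt(37) ≈ 6.08276253
s/sqrt(n) = 5.89 / 6.08276253 ≈ 0.96831004
t = -1.83 / 0.96831004 ≈ -1.889891

-1.8899


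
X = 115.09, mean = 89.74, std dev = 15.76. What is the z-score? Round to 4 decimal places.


z = (X - mu) / sigma
X - mu = 115.09 - 89.74 = 25.35
z = 25.35 / 15.76 = 2535/1576 ≈ 1.608503

1.6085


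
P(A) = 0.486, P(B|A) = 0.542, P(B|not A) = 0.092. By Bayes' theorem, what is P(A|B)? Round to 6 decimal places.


P(A|B) = P(B|A)*P(A) / P(B), P(B) = P(B|A)*P(A) + P(B|not A)*P(not A)
P(B|A)*P(A) = 0.542 * 0.486 = 0.263412
P(B|not A)*P(not A) = 0.092 * 0.514 = 0.047288
P(B) = 0.263412 + 0.047288 = 0.3107
P(A|B) = 0.263412 / 0.3107 ≈ 0.84780174

0.847802


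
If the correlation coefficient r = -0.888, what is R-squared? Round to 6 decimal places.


R^2 = r^2 = (-0.888)^2 = 0.788544

0.788544


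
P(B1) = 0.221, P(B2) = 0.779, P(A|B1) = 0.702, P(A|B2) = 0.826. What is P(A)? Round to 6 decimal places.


P(A) = P(A|B1)*P(B1) + P(A|B2)*P(B2)
P(A|B1)*P(B1) = 0.702 * 0.221 = 0.155142
P(A|B2)*P(B2) = 0.826 * 0.779 = 0.643454
P(A) = 0.155142 + 0.643454 = 0.798596

0.798596


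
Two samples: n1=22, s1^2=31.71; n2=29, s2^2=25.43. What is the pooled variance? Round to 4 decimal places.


sp^2 = ((n1-1)*s1^2 + (n2-1)*s2^2)/(n1+n2-2)
(n1-1)*s1^2 = 21 * 31.71 = 665.91
(n2-1)*s2^2 = 28 * 25.43 = 712.04
numerator = 665.91 + 712.04 = 1377.95
n1+n2-2 = 49
sp^2 = 1377.95 / 49 = 3937/140 ≈ 28.121429

28.1214


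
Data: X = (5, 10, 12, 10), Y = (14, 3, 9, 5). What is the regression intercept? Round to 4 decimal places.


a = ybar - b*xbar, where b = sum((xi-xbar)(yi-ybar)) / sum((xi-xbar)^2)
n = 4, xbar = 37/4 = 9.25, ybar = 31/4 = 7.75
Sxy = sum((xi-xbar)(yi-ybar)) = -28.75
Sxx = sum((xi-xbar)^2) = 26.75
b = Sxy / Sxx = -115/107 ≈ -1.074766
a = 7.75 - (-1.074766) * 9.25 = 1893/107 ≈ 17.691589

17.6916


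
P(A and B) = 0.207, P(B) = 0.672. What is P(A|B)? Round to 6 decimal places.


P(A|B) = P(A and B) / P(B) = 0.207 / 0.672 = 69/224 ≈ 0.30803571

0.308036


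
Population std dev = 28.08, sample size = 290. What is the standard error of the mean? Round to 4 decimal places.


SE = sigma / sqrt(n)
sqrt(290) ≈ 17.029386
SE = 28.08 / 17.029386 ≈ 1.648914

1.6489


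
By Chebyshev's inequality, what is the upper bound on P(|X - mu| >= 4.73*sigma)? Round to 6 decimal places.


P <= 1/k^2
k^2 = 4.73^2 = 22.3729
1/k^2 = 1 / 22.3729 ≈ 0.04469693

0.044697


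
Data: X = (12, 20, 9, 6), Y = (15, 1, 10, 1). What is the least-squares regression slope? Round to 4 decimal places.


b = sum((xi-xbar)(yi-ybar)) / sum((xi-xbar)^2)
n = 4, xbar = 47/4 = 11.75, ybar = 27/4 = 6.75
Sxy = sum((xi-xbar)(yi-ybar)) = -21.25
Sxx = sum((xi-xbar)^2) = 108.75
b = Sxy / Sxx = -17/87 ≈ -0.195402

-0.1954


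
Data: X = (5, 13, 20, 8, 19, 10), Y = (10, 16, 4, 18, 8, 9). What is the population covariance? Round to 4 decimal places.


Cov = (1/n)*sum((xi-xbar)(yi-ybar))
n = 6, xbar = 75/6 = 12.5, ybar = 65/6 ≈ 10.833333
sum((xi-xbar)(yi-ybar)) = -88.5
Cov = -88.5 / 6 = -14.75

-14.7500


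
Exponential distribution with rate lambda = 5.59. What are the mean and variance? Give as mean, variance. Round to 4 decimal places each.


mean = 1/lam, var = 1/lam^2
mean = 1 / 5.59 = 100/559 ≈ 0.178891
lam^2 = 5.59^2 = 31.2481
var = 1 / 31.2481 ≈ 0.032002

0.1789, 0.0320


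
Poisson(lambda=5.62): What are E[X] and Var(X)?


E[X] = Var(X) = lambda = 5.62

5.62, 5.62


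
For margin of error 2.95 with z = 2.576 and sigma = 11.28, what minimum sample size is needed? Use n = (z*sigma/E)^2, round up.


z*sigma/E = 2.576 * 11.28 / 2.95 ≈ 9.849925
(z*sigma/E)^2 ≈ 97.021031
round up: n = 98

98


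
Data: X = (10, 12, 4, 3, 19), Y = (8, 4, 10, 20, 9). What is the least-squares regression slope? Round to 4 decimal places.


b = sum((xi-xbar)(yi-ybar)) / sum((xi-xbar)^2)
n = 5, xbar = 48/5 = 9.6, ybar = 51/5 = 10.2
Sxy = sum((xi-xbar)(yi-ybar)) = -90.6
Sxx = sum((xi-xbar)^2) = 169.2
b = Sxy / Sxx = -151/282 ≈ -0.535461

-0.5355


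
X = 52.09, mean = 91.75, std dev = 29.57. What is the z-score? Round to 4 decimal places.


z = (X - mu) / sigma
X - mu = 52.09 - 91.75 = -39.66
z = -39.66 / 29.57 = -3966/2957 ≈ -1.341224

-1.3412


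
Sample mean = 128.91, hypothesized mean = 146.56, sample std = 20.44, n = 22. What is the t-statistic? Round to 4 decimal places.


t = (xbar - mu0) / (s/sqrt(n))
xbar - mu0 = 128.91 - 146.56 = -17.65
sqrt(22) ≈ 4.69041576
s/sqrt(n) = 20.44 / 4.69041576 ≈ 4.35782264
t = -17.65 / 4.35782264 ≈ -4.050188

-4.0502


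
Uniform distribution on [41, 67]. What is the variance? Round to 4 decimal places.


Var = (b-a)^2 / 12
(b-a)^2 = (67 - 41)^2 = 676
Var = 676/12 ≈ 56.333333

56.3333


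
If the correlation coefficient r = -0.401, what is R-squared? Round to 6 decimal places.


R^2 = r^2 = (-0.401)^2 = 0.160801

0.160801


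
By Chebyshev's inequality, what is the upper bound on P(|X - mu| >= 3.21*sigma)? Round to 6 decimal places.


P <= 1/k^2
k^2 = 3.21^2 = 10.3041
1/k^2 = 1 / 10.3041 ≈ 0.09704875

0.097049


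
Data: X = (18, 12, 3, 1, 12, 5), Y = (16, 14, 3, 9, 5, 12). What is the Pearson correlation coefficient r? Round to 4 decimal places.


r = sum((xi-xbar)(yi-ybar)) / sqrt(sum((xi-xbar)^2) * sum((yi-ybar)^2))
n = 6, xbar = 51/6 = 8.5, ybar = 59/6 ≈ 9.833333
Sxy = sum((xi-xbar)(yi-ybar)) = 92.5
Sxx = sum((xi-xbar)^2) = 213.5
Syy = sum((yi-ybar)^2) = 785/6 ≈ 130.833333
sqrt(Sxx*Syy) ≈ 167.131435
r = Sxy / sqrt(Sxx*Syy) = 92.5 / 167.131435 ≈ 0.553457

0.5535


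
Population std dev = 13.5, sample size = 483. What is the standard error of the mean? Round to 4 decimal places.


SE = sigma / sqrt(n)
sqrt(483) ≈ 21.977261
SE = 13.5 / 21.977261 ≈ 0.614271

0.6143


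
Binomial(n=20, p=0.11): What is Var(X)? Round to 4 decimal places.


Var = n*p*(1-p) = 20 * 0.11 * 0.89 = 1.958

1.9580


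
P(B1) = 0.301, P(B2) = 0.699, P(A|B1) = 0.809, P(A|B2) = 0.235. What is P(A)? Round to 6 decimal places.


P(A) = P(A|B1)*P(B1) + P(A|B2)*P(B2)
P(A|B1)*P(B1) = 0.809 * 0.301 = 0.243509
P(A|B2)*P(B2) = 0.235 * 0.699 = 0.164265
P(A) = 0.243509 + 0.164265 = 0.407774

0.407774


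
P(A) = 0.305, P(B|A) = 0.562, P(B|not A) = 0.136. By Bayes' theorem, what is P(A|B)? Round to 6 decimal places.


P(A|B) = P(B|A)*P(A) / P(B), P(B) = P(B|A)*P(A) + P(B|not A)*P(not A)
P(B|A)*P(A) = 0.562 * 0.305 = 0.17141
P(B|not A)*P(not A) = 0.136 * 0.695 = 0.09452
P(B) = 0.17141 + 0.09452 = 0.26593
P(A|B) = 0.17141 / 0.26593 ≈ 0.64456812

0.644568


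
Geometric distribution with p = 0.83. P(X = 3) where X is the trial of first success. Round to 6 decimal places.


P = (1-p)^(k-1) * p
(1-p)^(k-1) = 0.17^2 = 0.0289
P = 0.0289 * 0.83 = 0.023987

0.023987


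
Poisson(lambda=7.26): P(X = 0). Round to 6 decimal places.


P = e^(-lam) * lam^k / k!
e^(-7.26) ≈ 0.0007031080
lam^k = 7.26^0 = 1
k! = 0! = 1
P = 0.0007031080 * 1 / 1 ≈ 0.000703

0.000703


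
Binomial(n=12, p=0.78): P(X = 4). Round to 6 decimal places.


P = C(n,k) * p^k * (1-p)^(n-k)
C(12,4) = 495
p^k = 0.78^4 ≈ 0.3701506
(1-p)^(n-k) = 0.22^8 ≈ 0.000005487587
P = 495 * 0.3701506 * 0.000005487587 ≈ 0.001005

0.001005


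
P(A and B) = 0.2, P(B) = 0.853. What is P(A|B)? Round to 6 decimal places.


P(A|B) = P(A and B) / P(B) = 0.2 / 0.853 = 200/853 ≈ 0.23446659

0.234467


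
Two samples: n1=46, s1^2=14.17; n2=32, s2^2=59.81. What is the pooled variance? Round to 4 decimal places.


sp^2 = ((n1-1)*s1^2 + (n2-1)*s2^2)/(n1+n2-2)
(n1-1)*s1^2 = 45 * 14.17 = 637.65
(n2-1)*s2^2 = 31 * 59.81 = 1854.11
numerator = 637.65 + 1854.11 = 2491.76
n1+n2-2 = 76
sp^2 = 2491.76 / 76 = 31147/950 ≈ 32.786316

32.7863


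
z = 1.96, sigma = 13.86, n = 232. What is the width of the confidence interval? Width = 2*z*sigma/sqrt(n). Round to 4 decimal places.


width = 2*z*sigma/sqrt(n)
2*z*sigma = 2 * 1.96 * 13.86 = 54.3312
sqrt(232) ≈ 15.231546
width = 54.3312 / 15.231546 ≈ 3.567018

3.5670


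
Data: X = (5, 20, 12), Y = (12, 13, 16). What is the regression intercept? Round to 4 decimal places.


a = ybar - b*xbar, where b = sum((xi-xbar)(yi-ybar)) / sum((xi-xbar)^2)
n = 3, xbar = 37/3 ≈ 12.333333, ybar = 41/3 ≈ 13.666667
Sxy = sum((xi-xbar)(yi-ybar)) = 19/3 ≈ 6.333333
Sxx = sum((xi-xbar)^2) = 338/3 ≈ 112.666667
b = Sxy / Sxx = 19/338 ≈ 0.056213
a = 13.666667 - 0.056213 * 12.333333 = 4385/338 ≈ 12.973373

12.9734


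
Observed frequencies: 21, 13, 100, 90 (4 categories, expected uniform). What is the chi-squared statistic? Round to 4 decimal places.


chi2 = sum((O-E)^2/E), E = total/4
total = 224, E = 224/4 = 56
(21 - 56)^2 / 56 = 1225 / 56 = 21.875
(13 - 56)^2 / 56 = 1849 / 56 = 1849/56 ≈ 33.017857
(100 - 56)^2 / 56 = 1936 / 56 = 242/7 ≈ 34.571429
(90 - 56)^2 / 56 = 1156 / 56 = 289/14 ≈ 20.642857
chi2 = 3083/28 ≈ 110.107143

110.1071


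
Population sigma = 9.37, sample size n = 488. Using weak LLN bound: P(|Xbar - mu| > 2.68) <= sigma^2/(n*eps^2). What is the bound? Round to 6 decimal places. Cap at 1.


bound = min(1, sigma^2/(n*eps^2))
sigma^2 = 9.37^2 = 87.7969
n*eps^2 = 488 * 2.68^2 = 488 * 7.1824 = 3505.0112
sigma^2/(n*eps^2) = 87.7969 / 3505.0112 ≈ 0.02504896

0.025049


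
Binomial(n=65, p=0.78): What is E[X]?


E[X] = n*p = 65 * 0.78 = 50.7

50.7


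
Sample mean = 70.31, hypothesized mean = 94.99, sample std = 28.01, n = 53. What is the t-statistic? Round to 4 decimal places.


t = (xbar - mu0) / (s/sqrt(n))
xbar - mu0 = 70.31 - 94.99 = -24.68
sqrt(53) ≈ 7.28010989
s/sqrt(n) = 28.01 / 7.28010989 ≈ 3.84746940
t = -24.68 / 3.84746940 ≈ -6.414606

-6.4146


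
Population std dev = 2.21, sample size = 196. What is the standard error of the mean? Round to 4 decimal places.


SE = sigma / sqrt(n)
sqrt(196) = 14
SE = 2.21 / 14 = 221/1400 ≈ 0.157857

0.1579


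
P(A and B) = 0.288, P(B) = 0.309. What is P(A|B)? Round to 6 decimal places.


P(A|B) = P(A and B) / P(B) = 0.288 / 0.309 = 96/103 ≈ 0.93203883

0.932039


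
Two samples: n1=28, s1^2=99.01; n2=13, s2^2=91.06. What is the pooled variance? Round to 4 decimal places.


sp^2 = ((n1-1)*s1^2 + (n2-1)*s2^2)/(n1+n2-2)
(n1-1)*s1^2 = 27 * 99.01 = 2673.27
(n2-1)*s2^2 = 12 * 91.06 = 1092.72
numerator = 2673.27 + 1092.72 = 3765.99
n1+n2-2 = 39
sp^2 = 3765.99 / 39 = 125533/1300 ≈ 96.563846

96.5638


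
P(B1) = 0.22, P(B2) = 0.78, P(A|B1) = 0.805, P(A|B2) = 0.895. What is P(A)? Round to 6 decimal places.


P(A) = P(A|B1)*P(B1) + P(A|B2)*P(B2)
P(A|B1)*P(B1) = 0.805 * 0.22 = 0.1771
P(A|B2)*P(B2) = 0.895 * 0.78 = 0.6981
P(A) = 0.1771 + 0.6981 = 0.8752

0.875200


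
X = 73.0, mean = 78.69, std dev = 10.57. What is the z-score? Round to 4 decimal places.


z = (X - mu) / sigma
X - mu = 73.0 - 78.69 = -5.69
z = -5.69 / 10.57 = -569/1057 ≈ -0.538316

-0.5383


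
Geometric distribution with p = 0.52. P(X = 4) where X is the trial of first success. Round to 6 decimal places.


P = (1-p)^(k-1) * p
(1-p)^(k-1) = 0.48^3 = 0.110592
P = 0.110592 * 0.52 = 0.05750784

0.057508


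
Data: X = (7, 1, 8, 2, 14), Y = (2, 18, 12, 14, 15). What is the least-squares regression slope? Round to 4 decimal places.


b = sum((xi-xbar)(yi-ybar)) / sum((xi-xbar)^2)
n = 5, xbar = 32/5 = 6.4, ybar = 61/5 = 12.2
Sxy = sum((xi-xbar)(yi-ybar)) = -24.4
Sxx = sum((xi-xbar)^2) = 109.2
b = Sxy / Sxx = -61/273 ≈ -0.223443

-0.2234


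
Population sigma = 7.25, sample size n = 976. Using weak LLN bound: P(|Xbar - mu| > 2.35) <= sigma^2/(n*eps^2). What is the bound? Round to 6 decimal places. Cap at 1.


bound = min(1, sigma^2/(n*eps^2))
sigma^2 = 7.25^2 = 52.5625
n*eps^2 = 976 * 2.35^2 = 976 * 5.5225 = 5389.96
sigma^2/(n*eps^2) = 52.5625 / 5389.96 ≈ 0.00975193

0.009752


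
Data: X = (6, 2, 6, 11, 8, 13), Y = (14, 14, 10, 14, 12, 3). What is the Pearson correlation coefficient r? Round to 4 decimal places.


r = sum((xi-xbar)(yi-ybar)) / sqrt(sum((xi-xbar)^2) * sum((yi-ybar)^2))
n = 6, xbar = 46/6 = 23/3 ≈ 7.666667, ybar = 67/6 ≈ 11.166667
Sxy = sum((xi-xbar)(yi-ybar)) = -158/3 ≈ -52.666667
Sxx = sum((xi-xbar)^2) = 232/3 ≈ 77.333333
Syy = sum((yi-ybar)^2) = 557/6 ≈ 92.833333
sqrt(Sxx*Syy) ≈ 84.729635
r = Sxy / sqrt(Sxx*Syy) = -52.666667 / 84.729635 ≈ -0.621585

-0.6216


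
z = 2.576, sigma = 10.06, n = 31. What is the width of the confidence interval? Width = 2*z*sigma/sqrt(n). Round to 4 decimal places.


width = 2*z*sigma/sqrt(n)
2*z*sigma = 2 * 2.576 * 10.06 = 51.82912
sqrt(31) ≈ 5.567764
width = 51.82912 / 5.567764 ≈ 9.308785

9.3088


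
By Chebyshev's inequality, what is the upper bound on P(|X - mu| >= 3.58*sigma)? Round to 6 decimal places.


P <= 1/k^2
k^2 = 3.58^2 = 12.8164
1/k^2 = 1 / 12.8164 ≈ 0.07802503

0.078025


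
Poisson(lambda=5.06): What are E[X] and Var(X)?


E[X] = Var(X) = lambda = 5.06

5.06, 5.06


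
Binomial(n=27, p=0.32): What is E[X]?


E[X] = n*p = 27 * 0.32 = 8.64

8.64


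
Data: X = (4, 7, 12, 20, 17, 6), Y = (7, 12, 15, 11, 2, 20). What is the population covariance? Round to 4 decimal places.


Cov = (1/n)*sum((xi-xbar)(yi-ybar))
n = 6, xbar = 66/6 = 11, ybar = 67/6 ≈ 11.166667
sum((xi-xbar)(yi-ybar)) = -71
Cov = -71 / 6 = -71/6 ≈ -11.833333

-11.8333


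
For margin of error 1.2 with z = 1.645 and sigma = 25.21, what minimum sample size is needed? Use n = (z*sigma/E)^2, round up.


z*sigma/E = 1.645 * 25.21 / 1.2 ≈ 34.558708
(z*sigma/E)^2 ≈ 1194.304322
round up: n = 1195

1195


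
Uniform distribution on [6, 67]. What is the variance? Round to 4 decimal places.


Var = (b-a)^2 / 12
(b-a)^2 = (67 - 6)^2 = 3721
Var = 3721/12 ≈ 310.083333

310.0833


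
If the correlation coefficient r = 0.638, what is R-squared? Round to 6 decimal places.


R^2 = r^2 = (0.638)^2 = 0.407044

0.407044


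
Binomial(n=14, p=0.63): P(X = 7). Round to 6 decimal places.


P = C(n,k) * p^k * (1-p)^(n-k)
C(14,7) = 3432
p^k = 0.63^7 ≈ 0.03938981
(1-p)^(n-k) = 0.37^7 ≈ 0.0009493188
P = 3432 * 0.03938981 * 0.0009493188 ≈ 0.128334

0.128334


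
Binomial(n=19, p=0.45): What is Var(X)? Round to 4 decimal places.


Var = n*p*(1-p) = 19 * 0.45 * 0.55 = 4.7025

4.7025


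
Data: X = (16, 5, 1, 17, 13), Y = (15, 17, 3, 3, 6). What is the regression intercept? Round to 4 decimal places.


a = ybar - b*xbar, where b = sum((xi-xbar)(yi-ybar)) / sum((xi-xbar)^2)
n = 5, xbar = 52/5 = 10.4, ybar = 44/5 = 8.8
Sxy = sum((xi-xbar)(yi-ybar)) = -0.6
Sxx = sum((xi-xbar)^2) = 199.2
b = Sxy / Sxx = -1/332 ≈ -0.003012
a = 8.8 - (-0.003012) * 10.4 = 733/83 ≈ 8.831325

8.8313


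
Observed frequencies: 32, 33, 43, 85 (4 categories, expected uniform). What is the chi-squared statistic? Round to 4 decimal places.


chi2 = sum((O-E)^2/E), E = total/4
total = 193, E = 193/4 = 48.25
(32 - 48.25)^2 / 48.25 = 264.0625 / 48.25 = 4225/772 ≈ 5.472798
(33 - 48.25)^2 / 48.25 = 232.5625 / 48.25 = 3721/772 ≈ 4.819948
(43 - 48.25)^2 / 48.25 = 27.5625 / 48.25 = 441/772 ≈ 0.571244
(85 - 48.25)^2 / 48.25 = 1350.5625 / 48.25 = 21609/772 ≈ 27.990933
chi2 = 7499/193 ≈ 38.854922

38.8549


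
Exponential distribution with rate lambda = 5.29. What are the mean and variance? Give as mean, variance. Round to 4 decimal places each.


mean = 1/lam, var = 1/lam^2
mean = 1 / 5.29 = 100/529 ≈ 0.189036
lam^2 = 5.29^2 = 27.9841
var = 1 / 27.9841 ≈ 0.035735

0.1890, 0.0357


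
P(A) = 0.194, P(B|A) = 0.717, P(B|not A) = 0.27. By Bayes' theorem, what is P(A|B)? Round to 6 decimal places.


P(A|B) = P(B|A)*P(A) / P(B), P(B) = P(B|A)*P(A) + P(B|not A)*P(not A)
P(B|A)*P(A) = 0.717 * 0.194 = 0.139098
P(B|not A)*P(not A) = 0.27 * 0.806 = 0.21762
P(B) = 0.139098 + 0.21762 = 0.356718
P(A|B) = 0.139098 / 0.356718 ≈ 0.38993827

0.389938


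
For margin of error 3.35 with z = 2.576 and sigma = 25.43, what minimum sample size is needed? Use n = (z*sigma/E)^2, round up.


z*sigma/E = 2.576 * 25.43 / 3.35 ≈ 19.554531
(z*sigma/E)^2 ≈ 382.379696
round up: n = 383

383


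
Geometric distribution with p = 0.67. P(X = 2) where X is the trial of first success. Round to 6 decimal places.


P = (1-p)^(k-1) * p
(1-p)^(k-1) = 0.33^1 = 0.33
P = 0.33 * 0.67 = 0.2211

0.221100


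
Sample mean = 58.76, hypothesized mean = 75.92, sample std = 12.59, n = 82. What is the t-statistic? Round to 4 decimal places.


t = (xbar - mu0) / (s/sqrt(n))
xbar - mu0 = 58.76 - 75.92 = -17.16
sqrt(82) ≈ 9.05538514
s/sqrt(n) = 12.59 / 9.05538514 ≈ 1.39033291
t = -17.16 / 1.39033291 ≈ -12.342368

-12.3424


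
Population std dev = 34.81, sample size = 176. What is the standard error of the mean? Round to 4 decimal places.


SE = sigma / sqrt(n)
sqrt(176) ≈ 13.266499
SE = 34.81 / 13.266499 ≈ 2.623902

2.6239


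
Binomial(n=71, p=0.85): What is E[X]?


E[X] = n*p = 71 * 0.85 = 60.35

60.35


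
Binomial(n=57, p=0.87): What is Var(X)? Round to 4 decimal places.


Var = n*p*(1-p) = 57 * 0.87 * 0.13 = 6.4467

6.4467


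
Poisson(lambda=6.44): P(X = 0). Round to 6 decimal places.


P = e^(-lam) * lam^k / k!
e^(-6.44) ≈ 0.001596407
lam^k = 6.44^0 = 1
k! = 0! = 1
P = 0.001596407 * 1 / 1 ≈ 0.001596

0.001596


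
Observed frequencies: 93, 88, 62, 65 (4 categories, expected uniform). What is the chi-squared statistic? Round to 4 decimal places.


chi2 = sum((O-E)^2/E), E = total/4
total = 308, E = 308/4 = 77
(93 - 77)^2 / 77 = 256 / 77 = 256/77 ≈ 3.324675
(88 - 77)^2 / 77 = 121 / 77 = 11/7 ≈ 1.571429
(62 - 77)^2 / 77 = 225 / 77 = 225/77 ≈ 2.922078
(65 - 77)^2 / 77 = 144 / 77 = 144/77 ≈ 1.870130
chi2 = 746/77 ≈ 9.688312

9.6883


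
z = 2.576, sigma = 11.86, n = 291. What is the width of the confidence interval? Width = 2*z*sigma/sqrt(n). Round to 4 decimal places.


width = 2*z*sigma/sqrt(n)
2*z*sigma = 2 * 2.576 * 11.86 = 61.10272
sqrt(291) ≈ 17.058722
width = 61.10272 / 17.058722 ≈ 3.581905

3.5819


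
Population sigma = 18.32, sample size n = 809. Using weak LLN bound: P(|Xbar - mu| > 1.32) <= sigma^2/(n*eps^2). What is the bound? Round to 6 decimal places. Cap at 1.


bound = min(1, sigma^2/(n*eps^2))
sigma^2 = 18.32^2 = 335.6224
n*eps^2 = 809 * 1.32^2 = 809 * 1.7424 = 1409.6016
sigma^2/(n*eps^2) = 335.6224 / 1409.6016 ≈ 0.23809735

0.238097


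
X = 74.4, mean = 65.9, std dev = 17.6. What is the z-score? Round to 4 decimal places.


z = (X - mu) / sigma
X - mu = 74.4 - 65.9 = 8.5
z = 8.5 / 17.6 = 85/176 ≈ 0.482955

0.4830


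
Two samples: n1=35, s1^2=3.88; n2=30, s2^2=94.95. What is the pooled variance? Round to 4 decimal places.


sp^2 = ((n1-1)*s1^2 + (n2-1)*s2^2)/(n1+n2-2)
(n1-1)*s1^2 = 34 * 3.88 = 131.92
(n2-1)*s2^2 = 29 * 94.95 = 2753.55
numerator = 131.92 + 2753.55 = 2885.47
n1+n2-2 = 63
sp^2 = 2885.47 / 63 = 41221/900 ≈ 45.801111

45.8011


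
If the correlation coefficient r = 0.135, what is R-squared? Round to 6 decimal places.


R^2 = r^2 = (0.135)^2 = 0.018225

0.018225


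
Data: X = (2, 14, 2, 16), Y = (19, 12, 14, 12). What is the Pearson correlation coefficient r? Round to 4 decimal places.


r = sum((xi-xbar)(yi-ybar)) / sqrt(sum((xi-xbar)^2) * sum((yi-ybar)^2))
n = 4, xbar = 34/4 = 8.5, ybar = 57/4 = 14.25
Sxy = sum((xi-xbar)(yi-ybar)) = -58.5
Sxx = sum((xi-xbar)^2) = 171
Syy = sum((yi-ybar)^2) = 32.75
sqrt(Sxx*Syy) ≈ 74.834818
r = Sxy / sqrt(Sxx*Syy) = -58.5 / 74.834818 ≈ -0.781722

-0.7817


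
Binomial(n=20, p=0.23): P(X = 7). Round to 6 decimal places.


P = C(n,k) * p^k * (1-p)^(n-k)
C(20,7) = 77520
p^k = 0.23^7 ≈ 0.00003404825
(1-p)^(n-k) = 0.77^13 ≈ 0.03344871
P = 77520 * 0.00003404825 * 0.03344871 ≈ 0.088285

0.088285


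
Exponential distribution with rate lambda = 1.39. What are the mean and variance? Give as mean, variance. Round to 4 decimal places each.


mean = 1/lam, var = 1/lam^2
mean = 1 / 1.39 = 100/139 ≈ 0.719424
lam^2 = 1.39^2 = 1.9321
var = 1 / 1.9321 ≈ 0.517572

0.7194, 0.5176


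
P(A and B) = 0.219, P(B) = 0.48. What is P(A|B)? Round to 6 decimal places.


P(A|B) = P(A and B) / P(B) = 0.219 / 0.48 = 0.45625

0.456250


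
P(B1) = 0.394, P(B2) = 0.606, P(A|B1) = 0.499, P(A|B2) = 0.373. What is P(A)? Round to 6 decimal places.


P(A) = P(A|B1)*P(B1) + P(A|B2)*P(B2)
P(A|B1)*P(B1) = 0.499 * 0.394 = 0.196606
P(A|B2)*P(B2) = 0.373 * 0.606 = 0.226038
P(A) = 0.196606 + 0.226038 = 0.422644

0.422644


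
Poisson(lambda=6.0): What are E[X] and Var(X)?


E[X] = Var(X) = lambda = 6.0

6.0, 6.0


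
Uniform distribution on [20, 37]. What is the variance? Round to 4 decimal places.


Var = (b-a)^2 / 12
(b-a)^2 = (37 - 20)^2 = 289
Var = 289/12 ≈ 24.083333

24.0833


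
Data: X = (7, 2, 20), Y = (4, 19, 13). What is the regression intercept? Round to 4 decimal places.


a = ybar - b*xbar, where b = sum((xi-xbar)(yi-ybar)) / sum((xi-xbar)^2)
n = 3, xbar = 29/3 ≈ 9.666667, ybar = 36/3 = 12
Sxy = sum((xi-xbar)(yi-ybar)) = -22
Sxx = sum((xi-xbar)^2) = 518/3 ≈ 172.666667
b = Sxy / Sxx = -33/259 ≈ -0.127413
a = 12 - (-0.127413) * 9.666667 = 3427/259 ≈ 13.231660

13.2317


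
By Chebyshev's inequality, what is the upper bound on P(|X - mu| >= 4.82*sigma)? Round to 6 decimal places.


P <= 1/k^2
k^2 = 4.82^2 = 23.2324
1/k^2 = 1 / 23.2324 ≈ 0.04304334

0.043043


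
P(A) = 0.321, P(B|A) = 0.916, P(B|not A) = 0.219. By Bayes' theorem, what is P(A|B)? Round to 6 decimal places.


P(A|B) = P(B|A)*P(A) / P(B), P(B) = P(B|A)*P(A) + P(B|not A)*P(not A)
P(B|A)*P(A) = 0.916 * 0.321 = 0.294036
P(B|not A)*P(not A) = 0.219 * 0.679 = 0.148701
P(B) = 0.294036 + 0.148701 = 0.442737
P(A|B) = 0.294036 / 0.442737 ≈ 0.66413243

0.664132


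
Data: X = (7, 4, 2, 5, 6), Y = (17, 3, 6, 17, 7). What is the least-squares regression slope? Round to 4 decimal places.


b = sum((xi-xbar)(yi-ybar)) / sum((xi-xbar)^2)
n = 5, xbar = 24/5 = 4.8, ybar = 50/5 = 10
Sxy = sum((xi-xbar)(yi-ybar)) = 30
Sxx = sum((xi-xbar)^2) = 14.8
b = Sxy / Sxx = 75/37 ≈ 2.027027

2.0270


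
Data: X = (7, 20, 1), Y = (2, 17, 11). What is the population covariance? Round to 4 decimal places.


Cov = (1/n)*sum((xi-xbar)(yi-ybar))
n = 3, xbar = 28/3 ≈ 9.333333, ybar = 30/3 = 10
sum((xi-xbar)(yi-ybar)) = 85
Cov = 85 / 3 = 85/3 ≈ 28.333333

28.3333


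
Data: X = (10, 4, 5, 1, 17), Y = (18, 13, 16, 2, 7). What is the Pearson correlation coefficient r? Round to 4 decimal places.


r = sum((xi-xbar)(yi-ybar)) / sqrt(sum((xi-xbar)^2) * sum((yi-ybar)^2))
n = 5, xbar = 37/5 = 7.4, ybar = 56/5 = 11.2
Sxy = sum((xi-xbar)(yi-ybar)) = 18.6
Sxx = sum((xi-xbar)^2) = 157.2
Syy = sum((yi-ybar)^2) = 174.8
sqrt(Sxx*Syy) ≈ 165.766583
r = Sxy / sqrt(Sxx*Syy) = 18.6 / 165.766583 ≈ 0.112206

0.1122


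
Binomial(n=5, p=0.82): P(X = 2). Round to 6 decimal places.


P = C(n,k) * p^k * (1-p)^(n-k)
C(5,2) = 10
p^k = 0.82^2 = 0.6724
(1-p)^(n-k) = 0.18^3 = 0.005832
P = 10 * 0.6724 * 0.005832 ≈ 0.039214

0.039214


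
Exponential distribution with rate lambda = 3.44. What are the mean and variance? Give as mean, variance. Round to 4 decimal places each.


mean = 1/lam, var = 1/lam^2
mean = 1 / 3.44 = 25/86 ≈ 0.290698
lam^2 = 3.44^2 = 11.8336
var = 1 / 11.8336 = 625/7396 ≈ 0.084505

0.2907, 0.0845


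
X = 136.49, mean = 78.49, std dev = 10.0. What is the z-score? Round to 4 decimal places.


z = (X - mu) / sigma
X - mu = 136.49 - 78.49 = 58
z = 58 / 10.0 = 5.8

5.8000


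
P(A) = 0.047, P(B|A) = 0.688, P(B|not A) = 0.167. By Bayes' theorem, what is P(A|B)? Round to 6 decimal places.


P(A|B) = P(B|A)*P(A) / P(B), P(B) = P(B|A)*P(A) + P(B|not A)*P(not A)
P(B|A)*P(A) = 0.688 * 0.047 = 0.032336
P(B|not A)*P(not A) = 0.167 * 0.953 = 0.159151
P(B) = 0.032336 + 0.159151 = 0.191487
P(A|B) = 0.032336 / 0.191487 ≈ 0.16886786

0.168868


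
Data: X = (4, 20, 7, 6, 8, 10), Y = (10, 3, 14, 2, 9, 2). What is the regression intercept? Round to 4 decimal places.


a = ybar - b*xbar, where b = sum((xi-xbar)(yi-ybar)) / sum((xi-xbar)^2)
n = 6, xbar = 55/6 ≈ 9.166667, ybar = 40/6 = 20/3 ≈ 6.666667
Sxy = sum((xi-xbar)(yi-ybar)) = -194/3 ≈ -64.666667
Sxx = sum((xi-xbar)^2) = 965/6 ≈ 160.833333
b = Sxy / Sxx = -388/965 ≈ -0.402073
a = 6.666667 - (-0.402073) * 9.166667 = 1998/193 ≈ 10.352332

10.3523


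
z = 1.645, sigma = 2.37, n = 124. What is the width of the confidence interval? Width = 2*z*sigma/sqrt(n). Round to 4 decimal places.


width = 2*z*sigma/sqrt(n)
2*z*sigma = 2 * 1.645 * 2.37 = 7.7973
sqrt(124) ≈ 11.135529
width = 7.7973 / 11.135529 ≈ 0.700218

0.7002


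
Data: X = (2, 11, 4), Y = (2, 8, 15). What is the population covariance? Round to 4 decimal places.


Cov = (1/n)*sum((xi-xbar)(yi-ybar))
n = 3, xbar = 17/3 ≈ 5.666667, ybar = 25/3 ≈ 8.333333
sum((xi-xbar)(yi-ybar)) = 31/3 ≈ 10.333333
Cov = 10.333333 / 3 = 31/9 ≈ 3.444444

3.4444


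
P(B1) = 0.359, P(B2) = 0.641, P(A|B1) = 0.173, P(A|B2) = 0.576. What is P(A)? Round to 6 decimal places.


P(A) = P(A|B1)*P(B1) + P(A|B2)*P(B2)
P(A|B1)*P(B1) = 0.173 * 0.359 = 0.062107
P(A|B2)*P(B2) = 0.576 * 0.641 = 0.369216
P(A) = 0.062107 + 0.369216 = 0.431323

0.431323


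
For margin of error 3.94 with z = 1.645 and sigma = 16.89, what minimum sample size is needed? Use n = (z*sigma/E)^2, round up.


z*sigma/E = 1.645 * 16.89 / 3.94 ≈ 7.051789
(z*sigma/E)^2 ≈ 49.727733
round up: n = 50

50


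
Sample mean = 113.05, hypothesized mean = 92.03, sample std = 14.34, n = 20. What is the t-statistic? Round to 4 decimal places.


t = (xbar - mu0) / (s/sqrt(n))
xbar - mu0 = 113.05 - 92.03 = 21.02
sqrt(20) ≈ 4.47213595
s/sqrt(n) = 14.34 / 4.47213595 ≈ 3.20652148
t = 21.02 / 3.20652148 ≈ 6.555390

6.5554


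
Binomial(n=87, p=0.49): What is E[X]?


E[X] = n*p = 87 * 0.49 = 42.63

42.63


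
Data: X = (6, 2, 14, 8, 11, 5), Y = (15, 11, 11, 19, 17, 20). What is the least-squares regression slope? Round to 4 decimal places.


b = sum((xi-xbar)(yi-ybar)) / sum((xi-xbar)^2)
n = 6, xbar = 46/6 = 23/3 ≈ 7.666667, ybar = 93/6 = 15.5
Sxy = sum((xi-xbar)(yi-ybar)) = -8
Sxx = sum((xi-xbar)^2) = 280/3 ≈ 93.333333
b = Sxy / Sxx = -3/35 ≈ -0.085714

-0.0857


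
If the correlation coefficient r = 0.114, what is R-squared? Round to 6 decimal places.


R^2 = r^2 = (0.114)^2 = 0.012996

0.012996


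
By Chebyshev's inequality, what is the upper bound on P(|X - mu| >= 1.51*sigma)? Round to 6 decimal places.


P <= 1/k^2
k^2 = 1.51^2 = 2.2801
1/k^2 = 1 / 2.2801 ≈ 0.43857726

0.438577


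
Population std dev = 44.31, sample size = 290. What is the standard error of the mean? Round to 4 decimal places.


SE = sigma / sqrt(n)
sqrt(290) ≈ 17.029386
SE = 44.31 / 17.029386 ≈ 2.601973

2.6020


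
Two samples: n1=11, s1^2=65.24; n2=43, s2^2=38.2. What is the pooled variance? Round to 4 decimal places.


sp^2 = ((n1-1)*s1^2 + (n2-1)*s2^2)/(n1+n2-2)
(n1-1)*s1^2 = 10 * 65.24 = 652.4
(n2-1)*s2^2 = 42 * 38.2 = 1604.4
numerator = 652.4 + 1604.4 = 2256.8
n1+n2-2 = 52
sp^2 = 2256.8 / 52 = 43.4

43.4000


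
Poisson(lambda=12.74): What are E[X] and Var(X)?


E[X] = Var(X) = lambda = 12.74

12.74, 12.74


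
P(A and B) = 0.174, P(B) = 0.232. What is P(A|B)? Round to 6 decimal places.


P(A|B) = P(A and B) / P(B) = 0.174 / 0.232 = 0.75

0.750000


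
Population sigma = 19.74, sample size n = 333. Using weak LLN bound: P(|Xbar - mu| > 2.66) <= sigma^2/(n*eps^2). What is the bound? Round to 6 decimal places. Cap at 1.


bound = min(1, sigma^2/(n*eps^2))
sigma^2 = 19.74^2 = 389.6676
n*eps^2 = 333 * 2.66^2 = 333 * 7.0756 = 2356.1748
sigma^2/(n*eps^2) = 389.6676 / 2356.1748 ≈ 0.16538145

0.165381


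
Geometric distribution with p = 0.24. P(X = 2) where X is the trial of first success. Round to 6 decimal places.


P = (1-p)^(k-1) * p
(1-p)^(k-1) = 0.76^1 = 0.76
P = 0.76 * 0.24 = 0.1824

0.182400


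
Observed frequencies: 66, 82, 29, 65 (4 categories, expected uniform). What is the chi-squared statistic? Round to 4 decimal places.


chi2 = sum((O-E)^2/E), E = total/4
total = 242, E = 242/4 = 60.5
(66 - 60.5)^2 / 60.5 = 30.25 / 60.5 = 0.5
(82 - 60.5)^2 / 60.5 = 462.25 / 60.5 = 1849/242 ≈ 7.640496
(29 - 60.5)^2 / 60.5 = 992.25 / 60.5 = 3969/242 ≈ 16.400826
(65 - 60.5)^2 / 60.5 = 20.25 / 60.5 = 81/242 ≈ 0.334711
chi2 = 3010/121 ≈ 24.876033

24.8760


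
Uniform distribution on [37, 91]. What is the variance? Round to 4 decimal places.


Var = (b-a)^2 / 12
(b-a)^2 = (91 - 37)^2 = 2916
Var = 2916/12 = 243

243.0000


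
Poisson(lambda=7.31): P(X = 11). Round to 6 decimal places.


P = e^(-lam) * lam^k / k!
e^(-7.31) ≈ 0.0006688171
lam^k = 7.31^11 ≈ 3184865867.849026
k! = 11! = 39916800
P = 0.0006688171 * 3184865867.849026 / 39916800 ≈ 0.053363

0.053363


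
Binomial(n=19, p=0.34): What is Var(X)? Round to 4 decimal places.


Var = n*p*(1-p) = 19 * 0.34 * 0.66 = 4.2636

4.2636


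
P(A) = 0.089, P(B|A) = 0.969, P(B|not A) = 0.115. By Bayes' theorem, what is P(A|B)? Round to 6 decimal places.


P(A|B) = P(B|A)*P(A) / P(B), P(B) = P(B|A)*P(A) + P(B|not A)*P(not A)
P(B|A)*P(A) = 0.969 * 0.089 = 0.086241
P(B|not A)*P(not A) = 0.115 * 0.911 = 0.104765
P(B) = 0.086241 + 0.104765 = 0.191006
P(A|B) = 0.086241 / 0.191006 ≈ 0.45150938

0.451509


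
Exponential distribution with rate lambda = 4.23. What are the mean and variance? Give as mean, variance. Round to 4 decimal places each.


mean = 1/lam, var = 1/lam^2
mean = 1 / 4.23 = 100/423 ≈ 0.236407
lam^2 = 4.23^2 = 17.8929
var = 1 / 17.8929 ≈ 0.055888

0.2364, 0.0559


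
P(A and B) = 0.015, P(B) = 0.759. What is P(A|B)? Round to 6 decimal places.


P(A|B) = P(A and B) / P(B) = 0.015 / 0.759 = 5/253 ≈ 0.01976285

0.019763


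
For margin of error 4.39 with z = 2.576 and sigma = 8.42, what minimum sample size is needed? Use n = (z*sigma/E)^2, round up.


z*sigma/E = 2.576 * 8.42 / 4.39 ≈ 4.940756
(z*sigma/E)^2 ≈ 24.411072
round up: n = 25

25


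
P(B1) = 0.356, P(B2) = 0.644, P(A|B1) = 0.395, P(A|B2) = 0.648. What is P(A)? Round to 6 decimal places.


P(A) = P(A|B1)*P(B1) + P(A|B2)*P(B2)
P(A|B1)*P(B1) = 0.395 * 0.356 = 0.14062
P(A|B2)*P(B2) = 0.648 * 0.644 = 0.417312
P(A) = 0.14062 + 0.417312 = 0.557932

0.557932


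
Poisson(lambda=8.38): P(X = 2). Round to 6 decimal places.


P = e^(-lam) * lam^k / k!
e^(-8.38) ≈ 0.0002294099
lam^k = 8.38^2 = 70.2244
k! = 2! = 2
P = 0.0002294099 * 70.2244 / 2 ≈ 0.008055

0.008055


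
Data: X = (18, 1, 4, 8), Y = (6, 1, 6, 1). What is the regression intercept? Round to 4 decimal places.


a = ybar - b*xbar, where b = sum((xi-xbar)(yi-ybar)) / sum((xi-xbar)^2)
n = 4, xbar = 31/4 = 7.75, ybar = 14/4 = 3.5
Sxy = sum((xi-xbar)(yi-ybar)) = 32.5
Sxx = sum((xi-xbar)^2) = 164.75
b = Sxy / Sxx = 130/659 ≈ 0.197269
a = 3.5 - 0.197269 * 7.75 = 1299/659 ≈ 1.971168

1.9712


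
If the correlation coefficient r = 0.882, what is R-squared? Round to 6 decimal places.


R^2 = r^2 = (0.882)^2 = 0.777924

0.777924


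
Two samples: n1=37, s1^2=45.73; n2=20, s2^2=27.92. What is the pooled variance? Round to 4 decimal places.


sp^2 = ((n1-1)*s1^2 + (n2-1)*s2^2)/(n1+n2-2)
(n1-1)*s1^2 = 36 * 45.73 = 1646.28
(n2-1)*s2^2 = 19 * 27.92 = 530.48
numerator = 1646.28 + 530.48 = 2176.76
n1+n2-2 = 55
sp^2 = 2176.76 / 55 = 54419/1375 ≈ 39.577455

39.5775


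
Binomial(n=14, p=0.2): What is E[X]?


E[X] = n*p = 14 * 0.2 = 2.8

2.8


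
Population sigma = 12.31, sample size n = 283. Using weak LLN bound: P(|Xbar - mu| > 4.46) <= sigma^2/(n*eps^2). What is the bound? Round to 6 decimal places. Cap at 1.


bound = min(1, sigma^2/(n*eps^2))
sigma^2 = 12.31^2 = 151.5361
n*eps^2 = 283 * 4.46^2 = 283 * 19.8916 = 5629.3228
sigma^2/(n*eps^2) = 151.5361 / 5629.3228 ≈ 0.02691906

0.026919


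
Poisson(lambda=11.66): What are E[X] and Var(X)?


E[X] = Var(X) = lambda = 11.66

11.66, 11.66


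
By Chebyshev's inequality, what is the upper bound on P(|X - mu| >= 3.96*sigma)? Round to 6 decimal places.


P <= 1/k^2
k^2 = 3.96^2 = 15.6816
1/k^2 = 1 / 15.6816 = 625/9801 ≈ 0.06376900

0.063769


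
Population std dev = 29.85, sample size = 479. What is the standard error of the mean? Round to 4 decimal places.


SE = sigma / sqrt(n)
sqrt(479) ≈ 21.886069
SE = 29.85 / 21.886069 ≈ 1.363881

1.3639


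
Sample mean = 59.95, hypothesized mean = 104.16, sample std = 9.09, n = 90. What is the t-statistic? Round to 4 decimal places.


t = (xbar - mu0) / (s/sqrt(n))
xbar - mu0 = 59.95 - 104.16 = -44.21
sqrt(90) ≈ 9.48683298
s/sqrt(n) = 9.09 / 9.48683298 ≈ 0.95817013
t = -44.21 / 0.95817013 ≈ -46.140031

-46.1400


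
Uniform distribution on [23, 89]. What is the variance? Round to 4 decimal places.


Var = (b-a)^2 / 12
(b-a)^2 = (89 - 23)^2 = 4356
Var = 4356/12 = 363

363.0000


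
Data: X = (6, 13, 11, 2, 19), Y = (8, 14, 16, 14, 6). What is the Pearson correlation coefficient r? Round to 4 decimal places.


r = sum((xi-xbar)(yi-ybar)) / sqrt(sum((xi-xbar)^2) * sum((yi-ybar)^2))
n = 5, xbar = 51/5 = 10.2, ybar = 58/5 = 11.6
Sxy = sum((xi-xbar)(yi-ybar)) = -43.6
Sxx = sum((xi-xbar)^2) = 170.8
Syy = sum((yi-ybar)^2) = 75.2
sqrt(Sxx*Syy) ≈ 113.332078
r = Sxy / sqrt(Sxx*Syy) = -43.6 / 113.332078 ≈ -0.384710

-0.3847


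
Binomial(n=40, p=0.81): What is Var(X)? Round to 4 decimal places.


Var = n*p*(1-p) = 40 * 0.81 * 0.19 = 6.156

6.1560


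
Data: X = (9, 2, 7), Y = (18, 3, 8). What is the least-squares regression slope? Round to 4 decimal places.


b = sum((xi-xbar)(yi-ybar)) / sum((xi-xbar)^2)
n = 3, xbar = 18/3 = 6, ybar = 29/3 ≈ 9.666667
Sxy = sum((xi-xbar)(yi-ybar)) = 50
Sxx = sum((xi-xbar)^2) = 26
b = Sxy / Sxx = 25/13 ≈ 1.923077

1.9231


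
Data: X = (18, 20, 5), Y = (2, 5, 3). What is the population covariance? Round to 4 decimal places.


Cov = (1/n)*sum((xi-xbar)(yi-ybar))
n = 3, xbar = 43/3 ≈ 14.333333, ybar = 10/3 ≈ 3.333333
sum((xi-xbar)(yi-ybar)) = 23/3 ≈ 7.666667
Cov = 7.666667 / 3 = 23/9 ≈ 2.555556

2.5556


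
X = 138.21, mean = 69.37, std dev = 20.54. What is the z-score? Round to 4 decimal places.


z = (X - mu) / sigma
X - mu = 138.21 - 69.37 = 68.84
z = 68.84 / 20.54 = 3442/1027 ≈ 3.351509

3.3515


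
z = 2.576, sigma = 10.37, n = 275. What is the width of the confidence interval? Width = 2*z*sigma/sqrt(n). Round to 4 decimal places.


width = 2*z*sigma/sqrt(n)
2*z*sigma = 2 * 2.576 * 10.37 = 53.42624
sqrt(275) ≈ 16.583124
width = 53.42624 / 16.583124 ≈ 3.221723

3.2217


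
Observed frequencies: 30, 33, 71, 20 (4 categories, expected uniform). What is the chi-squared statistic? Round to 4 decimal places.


chi2 = sum((O-E)^2/E), E = total/4
total = 154, E = 154/4 = 38.5
(30 - 38.5)^2 / 38.5 = 72.25 / 38.5 = 289/154 ≈ 1.876623
(33 - 38.5)^2 / 38.5 = 30.25 / 38.5 = 11/14 ≈ 0.785714
(71 - 38.5)^2 / 38.5 = 1056.25 / 38.5 = 4225/154 ≈ 27.435065
(20 - 38.5)^2 / 38.5 = 342.25 / 38.5 = 1369/154 ≈ 8.889610
chi2 = 3002/77 ≈ 38.987013

38.9870


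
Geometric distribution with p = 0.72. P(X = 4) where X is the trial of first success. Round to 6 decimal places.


P = (1-p)^(k-1) * p
(1-p)^(k-1) = 0.28^3 = 0.021952
P = 0.021952 * 0.72 = 0.01580544

0.015805


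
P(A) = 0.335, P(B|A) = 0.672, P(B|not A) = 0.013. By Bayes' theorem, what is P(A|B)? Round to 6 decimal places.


P(A|B) = P(B|A)*P(A) / P(B), P(B) = P(B|A)*P(A) + P(B|not A)*P(not A)
P(B|A)*P(A) = 0.672 * 0.335 = 0.22512
P(B|not A)*P(not A) = 0.013 * 0.665 = 0.008645
P(B) = 0.22512 + 0.008645 = 0.233765
P(A|B) = 0.22512 / 0.233765 = 6432/6679 ≈ 0.96301842

0.963018


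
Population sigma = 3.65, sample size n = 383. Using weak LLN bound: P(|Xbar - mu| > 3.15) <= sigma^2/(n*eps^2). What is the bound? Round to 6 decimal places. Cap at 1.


bound = min(1, sigma^2/(n*eps^2))
sigma^2 = 3.65^2 = 13.3225
n*eps^2 = 383 * 3.15^2 = 383 * 9.9225 = 3800.3175
sigma^2/(n*eps^2) = 13.3225 / 3800.3175 ≈ 0.00350563

0.003506


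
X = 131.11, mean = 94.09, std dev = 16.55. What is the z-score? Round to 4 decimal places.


z = (X - mu) / sigma
X - mu = 131.11 - 94.09 = 37.02
z = 37.02 / 16.55 = 3702/1655 ≈ 2.236858

2.2369


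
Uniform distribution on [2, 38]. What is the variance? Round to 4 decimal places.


Var = (b-a)^2 / 12
(b-a)^2 = (38 - 2)^2 = 1296
Var = 1296/12 = 108

108.0000


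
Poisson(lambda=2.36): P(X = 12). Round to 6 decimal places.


P = e^(-lam) * lam^k / k!
e^(-2.36) ≈ 0.09442022
lam^k = 2.36^12 ≈ 29849.979392
k! = 12! = 479001600
P = 0.09442022 * 29849.979392 / 479001600 ≈ 0.000006

0.000006


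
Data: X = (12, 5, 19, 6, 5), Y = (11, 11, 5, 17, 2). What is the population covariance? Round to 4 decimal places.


Cov = (1/n)*sum((xi-xbar)(yi-ybar))
n = 5, xbar = 47/5 = 9.4, ybar = 46/5 = 9.2
sum((xi-xbar)(yi-ybar)) = -38.4
Cov = -38.4 / 5 = -7.68

-7.6800


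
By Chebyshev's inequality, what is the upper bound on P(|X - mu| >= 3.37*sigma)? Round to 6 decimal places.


P <= 1/k^2
k^2 = 3.37^2 = 11.3569
1/k^2 = 1 / 11.3569 ≈ 0.08805220

0.088052


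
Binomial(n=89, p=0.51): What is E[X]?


E[X] = n*p = 89 * 0.51 = 45.39

45.39


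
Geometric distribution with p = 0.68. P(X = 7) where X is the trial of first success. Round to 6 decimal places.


P = (1-p)^(k-1) * p
(1-p)^(k-1) = 0.32^6 ≈ 0.001073742
P = 0.001073742 * 0.68 ≈ 0.0007301444

0.000730


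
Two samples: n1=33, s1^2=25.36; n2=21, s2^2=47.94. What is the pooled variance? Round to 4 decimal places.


sp^2 = ((n1-1)*s1^2 + (n2-1)*s2^2)/(n1+n2-2)
(n1-1)*s1^2 = 32 * 25.36 = 811.52
(n2-1)*s2^2 = 20 * 47.94 = 958.8
numerator = 811.52 + 958.8 = 1770.32
n1+n2-2 = 52
sp^2 = 1770.32 / 52 = 22129/650 ≈ 34.044615

34.0446


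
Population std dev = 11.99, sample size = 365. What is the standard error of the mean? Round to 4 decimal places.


SE = sigma / sqrt(n)
sqrt(365) ≈ 19.104973
SE = 11.99 / 19.104973 ≈ 0.627585

0.6276


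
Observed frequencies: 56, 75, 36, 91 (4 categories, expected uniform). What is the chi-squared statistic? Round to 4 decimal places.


chi2 = sum((O-E)^2/E), E = total/4
total = 258, E = 258/4 = 64.5
(56 - 64.5)^2 / 64.5 = 72.25 / 64.5 = 289/258 ≈ 1.120155
(75 - 64.5)^2 / 64.5 = 110.25 / 64.5 = 147/86 ≈ 1.709302
(36 - 64.5)^2 / 64.5 = 812.25 / 64.5 = 1083/86 ≈ 12.593023
(91 - 64.5)^2 / 64.5 = 702.25 / 64.5 = 2809/258 ≈ 10.887597
chi2 = 3394/129 ≈ 26.310078

26.3101


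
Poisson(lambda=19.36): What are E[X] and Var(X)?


E[X] = Var(X) = lambda = 19.36

19.36, 19.36


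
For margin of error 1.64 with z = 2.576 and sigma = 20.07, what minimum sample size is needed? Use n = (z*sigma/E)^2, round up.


z*sigma/E = 2.576 * 20.07 / 1.64 ≈ 31.524585
(z*sigma/E)^2 ≈ 993.799482
round up: n = 994

994
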